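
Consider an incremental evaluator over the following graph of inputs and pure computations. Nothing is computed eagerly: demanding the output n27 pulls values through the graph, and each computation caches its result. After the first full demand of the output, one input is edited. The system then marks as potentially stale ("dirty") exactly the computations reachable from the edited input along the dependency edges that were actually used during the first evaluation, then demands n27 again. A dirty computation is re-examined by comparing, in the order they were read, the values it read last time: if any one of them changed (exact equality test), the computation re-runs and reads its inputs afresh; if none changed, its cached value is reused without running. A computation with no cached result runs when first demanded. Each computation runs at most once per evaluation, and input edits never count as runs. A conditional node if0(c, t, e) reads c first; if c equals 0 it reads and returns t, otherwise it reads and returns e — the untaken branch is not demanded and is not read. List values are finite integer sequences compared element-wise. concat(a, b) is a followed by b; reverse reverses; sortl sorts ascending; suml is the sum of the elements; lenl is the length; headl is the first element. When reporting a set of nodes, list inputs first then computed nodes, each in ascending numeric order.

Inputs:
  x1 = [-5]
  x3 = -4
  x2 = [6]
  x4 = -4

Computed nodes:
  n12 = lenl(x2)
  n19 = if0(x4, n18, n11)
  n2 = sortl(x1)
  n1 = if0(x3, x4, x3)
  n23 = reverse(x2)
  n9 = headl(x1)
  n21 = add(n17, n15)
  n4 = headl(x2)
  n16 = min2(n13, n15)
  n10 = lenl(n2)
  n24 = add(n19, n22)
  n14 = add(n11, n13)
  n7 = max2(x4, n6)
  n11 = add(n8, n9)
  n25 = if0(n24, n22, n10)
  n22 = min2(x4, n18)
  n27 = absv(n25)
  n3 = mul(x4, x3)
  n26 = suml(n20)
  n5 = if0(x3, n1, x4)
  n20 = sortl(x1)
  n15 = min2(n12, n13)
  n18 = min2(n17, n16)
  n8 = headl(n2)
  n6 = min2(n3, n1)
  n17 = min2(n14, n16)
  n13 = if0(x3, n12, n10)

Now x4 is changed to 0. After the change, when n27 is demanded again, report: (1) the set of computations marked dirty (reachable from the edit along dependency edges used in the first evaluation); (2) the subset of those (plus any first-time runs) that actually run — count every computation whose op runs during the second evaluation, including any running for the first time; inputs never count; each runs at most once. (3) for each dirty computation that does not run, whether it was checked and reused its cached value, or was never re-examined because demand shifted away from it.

Dirty set: n19, n22, n24, n25, n27.
Run set: n19, n22, n24, n25 (4 run).
Re-examined without running (cache reused): n27.
The important point: at n27 every value read last time is unchanged, so the dirty flag clears without a run.

Initial pass — values computed on the first demand:
  n2 = sortl([-5]) = [-5]
  n8 = headl([-5]) = -5
  n9 = headl([-5]) = -5
  n10 = lenl([-5]) = 1
  n11 = add(-5, -5) = -10
  n12 = lenl([6]) = 1
  n13 = if0(x3=-4 -> else branch n10) = 1
  n14 = add(-10, 1) = -9
  n15 = min2(1, 1) = 1
  n16 = min2(1, 1) = 1
  n17 = min2(-9, 1) = -9
  n18 = min2(-9, 1) = -9
  n19 = if0(x4=-4 -> else branch n11) = -10
  n22 = min2(-4, -9) = -9
  n24 = add(-10, -9) = -19
  n25 = if0(n24=-19 -> else branch n10) = 1
  n27 = absv(1) = 1

Second demand — change propagation:
  n19: re-runs because x4 -4->0; new result -9.
  n22: re-runs because x4 -4->0; new result -9 (unchanged).
  n24: re-runs because n19 -10->-9; new result -18.
  n25: re-runs because n24 -19->-18; new result 1 (unchanged).
  n27: re-examined; everything it read last time is the same (n25 unchanged) — cache 1 kept, no run.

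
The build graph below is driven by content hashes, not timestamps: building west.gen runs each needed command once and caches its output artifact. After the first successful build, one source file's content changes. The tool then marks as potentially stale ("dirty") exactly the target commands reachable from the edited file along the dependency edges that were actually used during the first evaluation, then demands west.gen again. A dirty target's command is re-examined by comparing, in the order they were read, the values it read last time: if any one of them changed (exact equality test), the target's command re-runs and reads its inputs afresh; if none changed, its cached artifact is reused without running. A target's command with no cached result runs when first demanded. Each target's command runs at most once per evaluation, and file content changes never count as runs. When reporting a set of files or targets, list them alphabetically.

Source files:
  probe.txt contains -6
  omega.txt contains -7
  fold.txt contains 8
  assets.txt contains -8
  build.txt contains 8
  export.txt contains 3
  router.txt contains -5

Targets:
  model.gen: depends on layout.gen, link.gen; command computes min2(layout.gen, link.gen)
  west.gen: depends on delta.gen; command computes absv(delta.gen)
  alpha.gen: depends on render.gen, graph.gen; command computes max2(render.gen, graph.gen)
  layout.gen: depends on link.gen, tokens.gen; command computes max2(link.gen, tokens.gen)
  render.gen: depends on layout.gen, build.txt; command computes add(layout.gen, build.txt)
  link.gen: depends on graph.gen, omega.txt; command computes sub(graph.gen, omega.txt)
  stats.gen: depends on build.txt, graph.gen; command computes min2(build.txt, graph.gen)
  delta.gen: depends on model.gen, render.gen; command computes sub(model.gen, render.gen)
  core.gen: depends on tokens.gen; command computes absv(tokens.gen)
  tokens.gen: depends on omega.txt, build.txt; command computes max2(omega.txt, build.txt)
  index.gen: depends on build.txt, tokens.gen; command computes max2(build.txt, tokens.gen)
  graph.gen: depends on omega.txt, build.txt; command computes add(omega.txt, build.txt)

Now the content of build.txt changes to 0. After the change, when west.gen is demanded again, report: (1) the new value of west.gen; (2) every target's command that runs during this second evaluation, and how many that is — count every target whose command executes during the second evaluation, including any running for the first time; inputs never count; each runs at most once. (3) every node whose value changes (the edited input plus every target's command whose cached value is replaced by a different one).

west.gen now evaluates to 0.
Run set: delta.gen, graph.gen, layout.gen, link.gen, model.gen, render.gen, tokens.gen, west.gen (8 run).
Changed values: build.txt, delta.gen, graph.gen, layout.gen, link.gen, model.gen, render.gen, tokens.gen, west.gen.

Initial pass — values computed on the first demand:
  graph.gen = add(-7, 8) = 1
  link.gen = sub(1, -7) = 8
  tokens.gen = max2(-7, 8) = 8
  layout.gen = max2(8, 8) = 8
  model.gen = min2(8, 8) = 8
  render.gen = add(8, 8) = 16
  delta.gen = sub(8, 16) = -8
  west.gen = absv(-8) = 8

Second demand — change propagation:
  graph.gen: re-runs because build.txt 8->0; new result -7.
  link.gen: re-runs because graph.gen 1->-7; new result 0.
  tokens.gen: re-runs because build.txt 8->0; new result 0.
  layout.gen: re-runs because link.gen 8->0; tokens.gen 8->0; new result 0.
  model.gen: re-runs because layout.gen 8->0; link.gen 8->0; new result 0.
  render.gen: re-runs because layout.gen 8->0; build.txt 8->0; new result 0.
  delta.gen: re-runs because model.gen 8->0; render.gen 16->0; new result 0.
  west.gen: re-runs because delta.gen -8->0; new result 0.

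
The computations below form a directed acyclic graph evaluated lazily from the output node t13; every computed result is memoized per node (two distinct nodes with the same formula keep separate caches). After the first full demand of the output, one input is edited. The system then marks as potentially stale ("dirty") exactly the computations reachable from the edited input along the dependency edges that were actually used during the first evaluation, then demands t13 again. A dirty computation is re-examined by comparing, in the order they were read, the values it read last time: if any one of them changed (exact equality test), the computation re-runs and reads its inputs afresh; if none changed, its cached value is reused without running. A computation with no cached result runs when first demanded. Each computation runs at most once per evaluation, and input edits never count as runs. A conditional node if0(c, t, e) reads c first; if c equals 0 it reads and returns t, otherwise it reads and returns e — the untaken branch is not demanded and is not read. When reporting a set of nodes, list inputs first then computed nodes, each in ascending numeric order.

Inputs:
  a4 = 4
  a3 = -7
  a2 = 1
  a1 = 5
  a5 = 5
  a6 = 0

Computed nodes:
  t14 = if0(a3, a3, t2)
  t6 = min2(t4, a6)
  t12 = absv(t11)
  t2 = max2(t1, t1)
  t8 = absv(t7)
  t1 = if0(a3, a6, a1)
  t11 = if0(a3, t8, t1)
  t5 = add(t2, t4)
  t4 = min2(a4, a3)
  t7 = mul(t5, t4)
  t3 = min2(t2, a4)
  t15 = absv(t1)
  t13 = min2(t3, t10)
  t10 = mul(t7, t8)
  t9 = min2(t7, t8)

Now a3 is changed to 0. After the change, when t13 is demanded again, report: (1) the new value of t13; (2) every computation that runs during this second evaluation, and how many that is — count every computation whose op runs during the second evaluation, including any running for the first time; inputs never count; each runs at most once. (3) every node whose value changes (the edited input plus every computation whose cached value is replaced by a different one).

Demanding t13 again yields 0.
9 computations run: t1, t2, t3, t4, t5, t7, t8, t10, t13.
The nodes whose values change: a3, t1, t2, t3, t4, t5, t7, t8, t10, t13.

First demand of the output computes:
  t1 = if0(a3=-7 -> else branch a1) = 5
  t2 = max2(5, 5) = 5
  t3 = min2(5, 4) = 4
  t4 = min2(4, -7) = -7
  t5 = add(5, -7) = -2
  t7 = mul(-2, -7) = 14
  t8 = absv(14) = 14
  t10 = mul(14, 14) = 196
  t13 = min2(4, 196) = 4

After the edit, cleaning proceeds:
  t1: a read changed (a3 -7->0) — executes, giving 0.
  t2: a read changed (t1 5->0; t1 5->0) — executes, giving 0.
  t3: a read changed (t2 5->0) — executes, giving 0.
  t4: a read changed (a3 -7->0) — executes, giving 0.
  t5: a read changed (t2 5->0; t4 -7->0) — executes, giving 0.
  t7: a read changed (t5 -2->0; t4 -7->0) — executes, giving 0.
  t8: a read changed (t7 14->0) — executes, giving 0.
  t10: a read changed (t7 14->0; t8 14->0) — executes, giving 0.
  t13: a read changed (t3 4->0; t10 196->0) — executes, giving 0.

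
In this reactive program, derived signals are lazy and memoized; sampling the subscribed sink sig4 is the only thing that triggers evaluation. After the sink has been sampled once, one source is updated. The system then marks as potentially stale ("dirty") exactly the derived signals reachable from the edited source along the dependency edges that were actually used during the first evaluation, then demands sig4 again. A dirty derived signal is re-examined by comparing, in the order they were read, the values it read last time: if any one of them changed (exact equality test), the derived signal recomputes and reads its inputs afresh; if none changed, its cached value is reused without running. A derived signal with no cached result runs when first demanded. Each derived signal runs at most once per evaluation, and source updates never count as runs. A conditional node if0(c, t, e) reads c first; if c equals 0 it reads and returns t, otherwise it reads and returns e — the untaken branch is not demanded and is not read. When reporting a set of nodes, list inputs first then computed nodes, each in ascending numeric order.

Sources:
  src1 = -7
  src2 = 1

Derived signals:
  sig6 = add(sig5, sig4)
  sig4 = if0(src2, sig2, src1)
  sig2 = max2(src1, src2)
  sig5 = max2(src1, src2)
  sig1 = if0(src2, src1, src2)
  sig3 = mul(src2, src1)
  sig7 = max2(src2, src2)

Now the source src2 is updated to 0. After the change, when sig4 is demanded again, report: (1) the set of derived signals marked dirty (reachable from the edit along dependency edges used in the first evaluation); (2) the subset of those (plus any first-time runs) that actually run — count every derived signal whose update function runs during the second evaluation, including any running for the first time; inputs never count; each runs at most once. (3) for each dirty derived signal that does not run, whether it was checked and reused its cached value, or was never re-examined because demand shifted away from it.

The edit dirties: sig4.
2 derived signals run: sig2, sig4.
No dirty derived signal escaped a run.
Note the branch switch — sig2 had no cache and runs now for the first time.

First demand of the output computes:
  sig4 = if0(src2=1 -> else branch src1) = -7

After the edit, cleaning proceeds:
  sig2: had never run; runs now, result 0.
  sig4: a read changed (src2 1->0) — executes, giving 0.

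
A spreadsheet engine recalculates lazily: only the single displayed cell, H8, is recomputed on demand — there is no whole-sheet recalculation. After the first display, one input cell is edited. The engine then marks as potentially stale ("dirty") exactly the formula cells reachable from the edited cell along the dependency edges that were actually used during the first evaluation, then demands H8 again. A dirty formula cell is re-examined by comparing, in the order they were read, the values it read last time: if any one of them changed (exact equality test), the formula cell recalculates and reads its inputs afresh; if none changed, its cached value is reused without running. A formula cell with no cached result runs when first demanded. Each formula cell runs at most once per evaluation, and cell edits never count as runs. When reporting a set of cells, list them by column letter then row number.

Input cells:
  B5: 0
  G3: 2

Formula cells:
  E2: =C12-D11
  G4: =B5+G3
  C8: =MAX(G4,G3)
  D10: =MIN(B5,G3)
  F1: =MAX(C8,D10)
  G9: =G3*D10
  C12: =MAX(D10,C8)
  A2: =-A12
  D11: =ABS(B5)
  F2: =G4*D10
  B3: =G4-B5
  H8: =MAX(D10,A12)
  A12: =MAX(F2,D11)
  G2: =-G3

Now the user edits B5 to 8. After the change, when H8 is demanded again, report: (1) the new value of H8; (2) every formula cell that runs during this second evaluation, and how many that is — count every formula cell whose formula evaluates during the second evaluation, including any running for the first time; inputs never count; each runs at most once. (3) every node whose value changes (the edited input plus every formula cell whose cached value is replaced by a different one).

New value of H8: 20.
Formula cells that run: A12, D10, D11, F2, G4, H8 — 6 in total.
Values that change: A12, B5, D10, D11, F2, G4, H8.

First evaluation (everything demanded from the output):
  D10 = MIN(0, 2) = 0
  D11 = ABS(0) = 0
  G4 = 0 + 2 = 2
  F2 = 2 * 0 = 0
  A12 = MAX(0, 0) = 0
  H8 = MAX(0, 0) = 0

Propagation after the edit:
  D10: runs — B5 0->8; result 2.
  D11: runs — B5 0->8; result 8.
  G4: runs — B5 0->8; result 10.
  F2: runs — G4 2->10; D10 0->2; result 20.
  A12: runs — F2 0->20; D11 0->8; result 20.
  H8: runs — D10 0->2; A12 0->20; result 20.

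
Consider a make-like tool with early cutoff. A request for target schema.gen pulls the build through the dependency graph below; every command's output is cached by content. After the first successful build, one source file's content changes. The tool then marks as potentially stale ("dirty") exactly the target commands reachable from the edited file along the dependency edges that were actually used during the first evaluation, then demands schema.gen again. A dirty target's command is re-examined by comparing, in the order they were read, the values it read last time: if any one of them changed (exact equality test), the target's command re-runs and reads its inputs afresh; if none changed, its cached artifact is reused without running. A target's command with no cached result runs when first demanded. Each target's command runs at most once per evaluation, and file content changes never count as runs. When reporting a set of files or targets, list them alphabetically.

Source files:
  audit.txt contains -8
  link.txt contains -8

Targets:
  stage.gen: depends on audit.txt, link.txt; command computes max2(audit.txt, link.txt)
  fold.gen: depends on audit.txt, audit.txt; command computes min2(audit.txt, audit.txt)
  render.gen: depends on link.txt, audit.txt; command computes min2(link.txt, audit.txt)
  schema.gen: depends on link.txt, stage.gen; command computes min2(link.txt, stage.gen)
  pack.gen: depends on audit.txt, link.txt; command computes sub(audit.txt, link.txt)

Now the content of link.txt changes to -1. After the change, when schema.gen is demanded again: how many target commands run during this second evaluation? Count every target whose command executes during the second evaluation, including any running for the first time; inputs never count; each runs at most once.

First demand of the output computes:
  stage.gen = max2(-8, -8) = -8
  schema.gen = min2(-8, -8) = -8

After the edit, cleaning proceeds:
  stage.gen: a read changed (link.txt -8->-1) — executes, giving -1.
  schema.gen: a read changed (link.txt -8->-1; stage.gen -8->-1) — executes, giving -1.

2 target commands run: schema.gen, stage.gen.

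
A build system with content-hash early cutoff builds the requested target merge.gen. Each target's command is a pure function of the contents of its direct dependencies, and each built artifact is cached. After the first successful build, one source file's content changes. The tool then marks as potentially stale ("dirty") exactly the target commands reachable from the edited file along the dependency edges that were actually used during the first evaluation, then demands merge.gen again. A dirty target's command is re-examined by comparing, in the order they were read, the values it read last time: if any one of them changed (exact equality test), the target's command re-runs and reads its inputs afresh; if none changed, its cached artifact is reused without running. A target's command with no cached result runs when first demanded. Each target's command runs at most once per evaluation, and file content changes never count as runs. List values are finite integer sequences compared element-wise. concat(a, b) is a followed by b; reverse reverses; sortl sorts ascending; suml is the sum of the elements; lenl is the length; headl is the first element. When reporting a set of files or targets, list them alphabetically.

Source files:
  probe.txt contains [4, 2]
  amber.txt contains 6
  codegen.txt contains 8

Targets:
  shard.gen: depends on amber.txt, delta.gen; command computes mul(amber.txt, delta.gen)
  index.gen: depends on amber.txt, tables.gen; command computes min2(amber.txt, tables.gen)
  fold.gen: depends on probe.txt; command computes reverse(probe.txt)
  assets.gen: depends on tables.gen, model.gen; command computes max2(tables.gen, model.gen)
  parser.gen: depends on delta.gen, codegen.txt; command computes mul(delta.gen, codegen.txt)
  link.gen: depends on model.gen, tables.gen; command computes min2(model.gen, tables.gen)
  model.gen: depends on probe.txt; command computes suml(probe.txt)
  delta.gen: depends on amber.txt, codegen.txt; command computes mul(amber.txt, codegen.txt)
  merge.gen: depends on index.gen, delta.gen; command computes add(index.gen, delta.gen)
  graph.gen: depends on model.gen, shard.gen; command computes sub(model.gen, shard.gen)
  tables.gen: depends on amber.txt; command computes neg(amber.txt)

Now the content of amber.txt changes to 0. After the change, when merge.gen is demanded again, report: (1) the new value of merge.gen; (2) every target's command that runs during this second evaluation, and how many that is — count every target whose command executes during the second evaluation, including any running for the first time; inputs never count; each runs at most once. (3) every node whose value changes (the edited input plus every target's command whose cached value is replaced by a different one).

First evaluation (everything demanded from the output):
  delta.gen = mul(6, 8) = 48
  tables.gen = neg(6) = -6
  index.gen = min2(6, -6) = -6
  merge.gen = add(-6, 48) = 42

Propagation after the edit:
  delta.gen: runs — amber.txt 6->0; result 0.
  tables.gen: runs — amber.txt 6->0; result 0.
  index.gen: runs — amber.txt 6->0; tables.gen -6->0; result 0.
  merge.gen: runs — index.gen -6->0; delta.gen 48->0; result 0.

New value of merge.gen: 0.
Target commands that run: delta.gen, index.gen, merge.gen, tables.gen — 4 in total.
Values that change: amber.txt, delta.gen, index.gen, merge.gen, tables.gen.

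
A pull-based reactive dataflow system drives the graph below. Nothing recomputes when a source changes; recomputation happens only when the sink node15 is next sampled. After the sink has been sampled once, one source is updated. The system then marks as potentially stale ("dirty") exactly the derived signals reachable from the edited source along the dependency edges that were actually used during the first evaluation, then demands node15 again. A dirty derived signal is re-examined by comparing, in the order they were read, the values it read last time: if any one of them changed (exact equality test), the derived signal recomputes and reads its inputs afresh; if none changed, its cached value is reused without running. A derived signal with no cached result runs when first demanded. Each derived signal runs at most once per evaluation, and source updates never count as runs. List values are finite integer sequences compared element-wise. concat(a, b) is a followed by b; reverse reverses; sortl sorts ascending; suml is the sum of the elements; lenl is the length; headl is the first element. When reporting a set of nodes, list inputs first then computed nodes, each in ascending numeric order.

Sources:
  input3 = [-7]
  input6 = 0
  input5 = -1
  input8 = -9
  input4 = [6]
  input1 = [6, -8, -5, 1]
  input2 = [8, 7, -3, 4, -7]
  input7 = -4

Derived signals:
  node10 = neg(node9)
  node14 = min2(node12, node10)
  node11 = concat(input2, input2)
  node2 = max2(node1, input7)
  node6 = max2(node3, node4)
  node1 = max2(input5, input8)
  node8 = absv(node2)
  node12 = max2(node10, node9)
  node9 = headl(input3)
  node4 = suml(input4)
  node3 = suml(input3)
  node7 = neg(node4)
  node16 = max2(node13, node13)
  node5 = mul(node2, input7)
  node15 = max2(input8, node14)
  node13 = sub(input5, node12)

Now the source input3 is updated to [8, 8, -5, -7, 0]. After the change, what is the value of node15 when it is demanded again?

First evaluation (everything demanded from the output):
  node9 = headl([-7]) = -7
  node10 = neg(-7) = 7
  node12 = max2(7, -7) = 7
  node14 = min2(7, 7) = 7
  node15 = max2(-9, 7) = 7

Propagation after the edit:
  node9: runs — input3 [-7]->[8, 8, -5, -7, 0]; result 8.
  node10: runs — node9 -7->8; result -8.
  node12: runs — node10 7->-8; node9 -7->8; result 8.
  node14: runs — node12 7->8; node10 7->-8; result -8.
  node15: runs — node14 7->-8; result -8.

New value of node15: -8.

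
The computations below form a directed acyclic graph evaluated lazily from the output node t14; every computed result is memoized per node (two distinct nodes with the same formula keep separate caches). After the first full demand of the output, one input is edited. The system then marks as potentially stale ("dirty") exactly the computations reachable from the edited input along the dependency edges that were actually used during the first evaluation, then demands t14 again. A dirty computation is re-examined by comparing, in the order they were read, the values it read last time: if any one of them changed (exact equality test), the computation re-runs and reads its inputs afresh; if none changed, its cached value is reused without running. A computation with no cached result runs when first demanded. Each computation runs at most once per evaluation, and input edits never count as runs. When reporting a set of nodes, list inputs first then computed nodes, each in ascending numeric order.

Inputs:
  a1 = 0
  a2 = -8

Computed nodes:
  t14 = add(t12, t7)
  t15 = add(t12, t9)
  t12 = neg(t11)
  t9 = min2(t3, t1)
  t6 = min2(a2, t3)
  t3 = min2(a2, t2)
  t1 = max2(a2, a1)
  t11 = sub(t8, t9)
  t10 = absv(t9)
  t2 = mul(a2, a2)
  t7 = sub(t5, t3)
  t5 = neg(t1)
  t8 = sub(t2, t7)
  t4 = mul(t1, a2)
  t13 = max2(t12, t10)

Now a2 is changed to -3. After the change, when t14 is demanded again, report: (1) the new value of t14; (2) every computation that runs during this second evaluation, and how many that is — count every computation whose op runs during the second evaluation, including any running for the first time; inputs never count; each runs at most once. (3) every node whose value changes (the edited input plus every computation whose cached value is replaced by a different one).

Demanding t14 again yields -6.
9 computations run: t1, t2, t3, t7, t8, t9, t11, t12, t14.
The nodes whose values change: a2, t2, t3, t7, t8, t9, t11, t12, t14.
Note where the cutoff bites: t5 is checked, finds nothing changed, and keeps its cache.

First demand of the output computes:
  t1 = max2(-8, 0) = 0
  t2 = mul(-8, -8) = 64
  t3 = min2(-8, 64) = -8
  t5 = neg(0) = 0
  t7 = sub(0, -8) = 8
  t8 = sub(64, 8) = 56
  t9 = min2(-8, 0) = -8
  t11 = sub(56, -8) = 64
  t12 = neg(64) = -64
  t14 = add(-64, 8) = -56

After the edit, cleaning proceeds:
  t1: a read changed (a2 -8->-3) — executes, giving 0 — identical to its old value.
  t2: a read changed (a2 -8->-3; a2 -8->-3) — executes, giving 9.
  t3: a read changed (a2 -8->-3; t2 64->9) — executes, giving -3.
  t5: dirty, but its reads are unchanged (t1 unchanged); cached 0 stands.
  t7: a read changed (t3 -8->-3) — executes, giving 3.
  t8: a read changed (t2 64->9; t7 8->3) — executes, giving 6.
  t9: a read changed (t3 -8->-3) — executes, giving -3.
  t11: a read changed (t8 56->6; t9 -8->-3) — executes, giving 9.
  t12: a read changed (t11 64->9) — executes, giving -9.
  t14: a read changed (t12 -64->-9; t7 8->3) — executes, giving -6.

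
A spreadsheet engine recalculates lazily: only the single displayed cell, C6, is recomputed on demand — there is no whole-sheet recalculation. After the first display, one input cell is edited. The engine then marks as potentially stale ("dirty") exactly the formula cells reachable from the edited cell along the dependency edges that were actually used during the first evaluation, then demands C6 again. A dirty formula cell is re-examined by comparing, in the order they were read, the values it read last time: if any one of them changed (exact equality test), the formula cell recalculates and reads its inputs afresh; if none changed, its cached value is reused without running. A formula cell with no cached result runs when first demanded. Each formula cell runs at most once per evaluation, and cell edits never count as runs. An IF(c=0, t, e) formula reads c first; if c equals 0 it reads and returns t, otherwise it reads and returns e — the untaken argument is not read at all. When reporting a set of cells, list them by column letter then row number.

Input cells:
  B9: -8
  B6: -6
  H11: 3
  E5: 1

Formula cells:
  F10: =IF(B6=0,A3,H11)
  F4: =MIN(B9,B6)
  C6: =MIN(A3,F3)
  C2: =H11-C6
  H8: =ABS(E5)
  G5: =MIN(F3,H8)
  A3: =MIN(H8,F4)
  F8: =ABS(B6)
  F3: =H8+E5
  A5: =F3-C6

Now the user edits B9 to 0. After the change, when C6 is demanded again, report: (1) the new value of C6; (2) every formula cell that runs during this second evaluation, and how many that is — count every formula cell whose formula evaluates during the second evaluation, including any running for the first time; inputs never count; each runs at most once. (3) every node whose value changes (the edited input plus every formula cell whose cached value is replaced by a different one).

New value of C6: -6.
Formula cells that run: A3, C6, F4 — 3 in total.
Values that change: A3, B9, C6, F4.

First evaluation (everything demanded from the output):
  F4 = MIN(-8, -6) = -8
  H8 = ABS(1) = 1
  A3 = MIN(1, -8) = -8
  F3 = 1 + 1 = 2
  C6 = MIN(-8, 2) = -8

Propagation after the edit:
  F4: runs — B9 -8->0; result -6.
  A3: runs — F4 -8->-6; result -6.
  C6: runs — A3 -8->-6; result -6.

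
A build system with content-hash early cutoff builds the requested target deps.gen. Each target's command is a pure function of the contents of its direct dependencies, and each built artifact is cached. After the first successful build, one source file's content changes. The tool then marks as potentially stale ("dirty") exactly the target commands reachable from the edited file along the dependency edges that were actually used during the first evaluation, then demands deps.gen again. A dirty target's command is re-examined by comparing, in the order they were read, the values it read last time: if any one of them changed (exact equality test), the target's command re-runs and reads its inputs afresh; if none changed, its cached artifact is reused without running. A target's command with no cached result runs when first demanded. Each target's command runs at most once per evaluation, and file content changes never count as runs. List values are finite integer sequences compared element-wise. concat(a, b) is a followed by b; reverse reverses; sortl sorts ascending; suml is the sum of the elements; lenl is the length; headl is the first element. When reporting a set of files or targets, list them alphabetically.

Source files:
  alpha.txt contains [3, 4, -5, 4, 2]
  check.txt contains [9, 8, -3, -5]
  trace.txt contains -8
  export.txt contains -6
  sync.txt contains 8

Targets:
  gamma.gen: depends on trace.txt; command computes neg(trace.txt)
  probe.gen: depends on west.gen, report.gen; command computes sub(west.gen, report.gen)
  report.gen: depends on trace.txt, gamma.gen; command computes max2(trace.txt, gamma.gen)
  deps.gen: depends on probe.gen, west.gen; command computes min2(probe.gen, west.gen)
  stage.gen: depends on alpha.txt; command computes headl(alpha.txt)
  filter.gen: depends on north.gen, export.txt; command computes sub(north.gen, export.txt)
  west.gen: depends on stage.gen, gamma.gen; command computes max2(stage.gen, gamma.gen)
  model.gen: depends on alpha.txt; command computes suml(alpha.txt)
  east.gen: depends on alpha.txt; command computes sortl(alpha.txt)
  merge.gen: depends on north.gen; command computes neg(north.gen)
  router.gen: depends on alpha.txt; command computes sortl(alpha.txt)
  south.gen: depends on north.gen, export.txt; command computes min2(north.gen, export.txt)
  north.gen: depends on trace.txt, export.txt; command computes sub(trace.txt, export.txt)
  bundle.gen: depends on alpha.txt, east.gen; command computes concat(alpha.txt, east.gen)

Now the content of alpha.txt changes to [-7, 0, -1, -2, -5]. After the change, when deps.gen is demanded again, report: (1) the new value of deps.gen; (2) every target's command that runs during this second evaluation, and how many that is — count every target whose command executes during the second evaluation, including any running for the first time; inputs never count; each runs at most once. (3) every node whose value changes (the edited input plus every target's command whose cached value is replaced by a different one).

New value of deps.gen: 0.
Target commands that run: stage.gen, west.gen — 2 in total.
Values that change: alpha.txt, stage.gen.
Key observation: the change is absorbed at west.gen — it re-runs but produces the same value, and the output's value is unchanged.

First evaluation (everything demanded from the output):
  gamma.gen = neg(-8) = 8
  report.gen = max2(-8, 8) = 8
  stage.gen = headl([3, 4, -5, 4, 2]) = 3
  west.gen = max2(3, 8) = 8
  probe.gen = sub(8, 8) = 0
  deps.gen = min2(0, 8) = 0

Propagation after the edit:
  stage.gen: runs — alpha.txt [3, 4, -5, 4, 2]->[-7, 0, -1, -2, -5]; result -7.
  west.gen: runs — stage.gen 3->-7; result 8 (same value as before).
  probe.gen: checked — values it read are unchanged (west.gen unchanged, report.gen unchanged); reused cached 0 without running.
  deps.gen: checked — values it read are unchanged (probe.gen unchanged, west.gen unchanged); reused cached 0 without running.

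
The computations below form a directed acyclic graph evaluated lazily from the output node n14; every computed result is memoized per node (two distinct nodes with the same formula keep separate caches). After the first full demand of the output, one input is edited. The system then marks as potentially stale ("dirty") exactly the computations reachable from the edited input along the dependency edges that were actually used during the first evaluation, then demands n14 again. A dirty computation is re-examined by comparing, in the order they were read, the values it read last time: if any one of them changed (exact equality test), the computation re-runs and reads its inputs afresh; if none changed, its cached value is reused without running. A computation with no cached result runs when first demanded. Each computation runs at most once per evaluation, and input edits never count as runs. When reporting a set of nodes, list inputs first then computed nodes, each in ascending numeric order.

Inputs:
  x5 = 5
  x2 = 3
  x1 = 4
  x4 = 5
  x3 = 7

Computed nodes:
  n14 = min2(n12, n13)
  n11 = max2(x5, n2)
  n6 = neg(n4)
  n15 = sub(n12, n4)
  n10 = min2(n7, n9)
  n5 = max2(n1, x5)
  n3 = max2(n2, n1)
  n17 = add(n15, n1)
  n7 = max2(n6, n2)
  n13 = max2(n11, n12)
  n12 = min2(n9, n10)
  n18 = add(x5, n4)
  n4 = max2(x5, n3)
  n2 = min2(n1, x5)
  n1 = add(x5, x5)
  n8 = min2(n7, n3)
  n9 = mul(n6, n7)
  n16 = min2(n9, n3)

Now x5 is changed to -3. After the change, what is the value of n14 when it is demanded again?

Demanding n14 again yields 3.

First demand of the output computes:
  n1 = add(5, 5) = 10
  n2 = min2(10, 5) = 5
  n3 = max2(5, 10) = 10
  n4 = max2(5, 10) = 10
  n6 = neg(10) = -10
  n7 = max2(-10, 5) = 5
  n9 = mul(-10, 5) = -50
  n10 = min2(5, -50) = -50
  n11 = max2(5, 5) = 5
  n12 = min2(-50, -50) = -50
  n13 = max2(5, -50) = 5
  n14 = min2(-50, 5) = -50

After the edit, cleaning proceeds:
  n1: a read changed (x5 5->-3; x5 5->-3) — executes, giving -6.
  n2: a read changed (n1 10->-6; x5 5->-3) — executes, giving -6.
  n3: a read changed (n2 5->-6; n1 10->-6) — executes, giving -6.
  n4: a read changed (x5 5->-3; n3 10->-6) — executes, giving -3.
  n6: a read changed (n4 10->-3) — executes, giving 3.
  n7: a read changed (n6 -10->3; n2 5->-6) — executes, giving 3.
  n9: a read changed (n6 -10->3; n7 5->3) — executes, giving 9.
  n10: a read changed (n7 5->3; n9 -50->9) — executes, giving 3.
  n11: a read changed (x5 5->-3; n2 5->-6) — executes, giving -3.
  n12: a read changed (n9 -50->9; n10 -50->3) — executes, giving 3.
  n13: a read changed (n11 5->-3; n12 -50->3) — executes, giving 3.
  n14: a read changed (n12 -50->3; n13 5->3) — executes, giving 3.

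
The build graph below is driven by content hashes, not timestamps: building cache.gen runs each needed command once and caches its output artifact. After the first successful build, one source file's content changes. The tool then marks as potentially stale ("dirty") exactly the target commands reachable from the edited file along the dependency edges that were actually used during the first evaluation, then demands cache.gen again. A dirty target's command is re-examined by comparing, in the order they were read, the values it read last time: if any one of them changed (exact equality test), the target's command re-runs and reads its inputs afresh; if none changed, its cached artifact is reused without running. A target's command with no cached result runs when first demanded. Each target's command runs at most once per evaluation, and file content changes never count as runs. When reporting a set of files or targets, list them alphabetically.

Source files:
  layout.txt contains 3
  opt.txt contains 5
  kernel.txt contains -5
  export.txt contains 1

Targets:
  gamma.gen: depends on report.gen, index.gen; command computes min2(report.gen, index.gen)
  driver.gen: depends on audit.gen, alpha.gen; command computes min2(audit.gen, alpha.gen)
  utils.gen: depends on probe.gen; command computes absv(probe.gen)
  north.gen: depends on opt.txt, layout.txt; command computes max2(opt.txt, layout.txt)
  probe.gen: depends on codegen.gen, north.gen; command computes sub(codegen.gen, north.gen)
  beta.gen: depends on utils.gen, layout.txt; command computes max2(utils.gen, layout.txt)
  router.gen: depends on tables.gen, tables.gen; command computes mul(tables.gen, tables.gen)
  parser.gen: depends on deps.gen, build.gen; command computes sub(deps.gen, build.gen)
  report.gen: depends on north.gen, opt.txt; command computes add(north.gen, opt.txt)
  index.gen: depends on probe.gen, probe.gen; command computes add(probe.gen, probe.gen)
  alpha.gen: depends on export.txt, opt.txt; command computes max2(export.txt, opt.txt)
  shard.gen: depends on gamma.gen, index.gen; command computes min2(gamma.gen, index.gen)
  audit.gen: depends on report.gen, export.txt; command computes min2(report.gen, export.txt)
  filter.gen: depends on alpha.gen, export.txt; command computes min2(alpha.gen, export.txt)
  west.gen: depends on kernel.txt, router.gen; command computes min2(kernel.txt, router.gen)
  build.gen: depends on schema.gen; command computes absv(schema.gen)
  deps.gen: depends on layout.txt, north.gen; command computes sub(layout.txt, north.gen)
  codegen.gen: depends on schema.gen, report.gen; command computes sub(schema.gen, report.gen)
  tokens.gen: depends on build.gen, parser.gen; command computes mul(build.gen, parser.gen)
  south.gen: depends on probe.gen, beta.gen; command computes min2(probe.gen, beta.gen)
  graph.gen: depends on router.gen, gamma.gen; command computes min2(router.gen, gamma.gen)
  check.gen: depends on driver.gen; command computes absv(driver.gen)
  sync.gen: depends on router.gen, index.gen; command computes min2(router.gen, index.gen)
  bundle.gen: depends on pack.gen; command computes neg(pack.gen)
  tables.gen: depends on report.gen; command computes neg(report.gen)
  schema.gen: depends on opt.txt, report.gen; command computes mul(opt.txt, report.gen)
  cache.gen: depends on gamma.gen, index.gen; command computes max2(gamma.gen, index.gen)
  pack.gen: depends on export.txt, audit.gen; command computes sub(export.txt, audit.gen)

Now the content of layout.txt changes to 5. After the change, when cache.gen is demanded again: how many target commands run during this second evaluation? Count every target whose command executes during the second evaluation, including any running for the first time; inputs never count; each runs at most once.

Initial pass — values computed on the first demand:
  north.gen = max2(5, 3) = 5
  report.gen = add(5, 5) = 10
  schema.gen = mul(5, 10) = 50
  codegen.gen = sub(50, 10) = 40
  probe.gen = sub(40, 5) = 35
  index.gen = add(35, 35) = 70
  gamma.gen = min2(10, 70) = 10
  cache.gen = max2(10, 70) = 70

Second demand — change propagation:
  north.gen: re-runs because layout.txt 3->5; new result 5 (unchanged).
  report.gen: re-examined; everything it read last time is the same (north.gen unchanged, opt.txt unchanged) — cache 10 kept, no run.
  schema.gen: re-examined; everything it read last time is the same (opt.txt unchanged, report.gen unchanged) — cache 50 kept, no run.
  codegen.gen: re-examined; everything it read last time is the same (schema.gen unchanged, report.gen unchanged) — cache 40 kept, no run.
  probe.gen: re-examined; everything it read last time is the same (codegen.gen unchanged, north.gen unchanged) — cache 35 kept, no run.
  index.gen: re-examined; everything it read last time is the same (probe.gen unchanged, probe.gen unchanged) — cache 70 kept, no run.
  gamma.gen: re-examined; everything it read last time is the same (report.gen unchanged, index.gen unchanged) — cache 10 kept, no run.
  cache.gen: re-examined; everything it read last time is the same (gamma.gen unchanged, index.gen unchanged) — cache 70 kept, no run.

The important point: north.gen recomputes to an identical value, and the output ends up unchanged.

Run set: north.gen (1 run).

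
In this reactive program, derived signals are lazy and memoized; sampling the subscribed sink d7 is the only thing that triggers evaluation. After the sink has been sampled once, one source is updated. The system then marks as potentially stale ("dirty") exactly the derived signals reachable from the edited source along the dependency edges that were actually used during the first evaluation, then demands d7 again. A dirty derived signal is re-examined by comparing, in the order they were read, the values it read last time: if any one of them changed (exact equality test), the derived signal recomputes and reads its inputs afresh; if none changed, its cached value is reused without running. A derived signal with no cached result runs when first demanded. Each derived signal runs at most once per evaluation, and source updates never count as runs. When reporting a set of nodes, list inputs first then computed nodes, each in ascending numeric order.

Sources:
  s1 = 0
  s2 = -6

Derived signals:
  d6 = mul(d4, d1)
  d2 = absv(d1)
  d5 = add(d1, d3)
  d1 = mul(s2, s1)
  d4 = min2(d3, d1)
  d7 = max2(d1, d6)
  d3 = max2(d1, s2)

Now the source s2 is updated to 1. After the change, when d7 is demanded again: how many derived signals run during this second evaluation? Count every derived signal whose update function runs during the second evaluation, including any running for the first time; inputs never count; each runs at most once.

3 derived signals run: d1, d3, d4.
Note where the cutoff bites: d6 is checked, finds nothing changed, and keeps its cache.

First demand of the output computes:
  d1 = mul(-6, 0) = 0
  d3 = max2(0, -6) = 0
  d4 = min2(0, 0) = 0
  d6 = mul(0, 0) = 0
  d7 = max2(0, 0) = 0

After the edit, cleaning proceeds:
  d1: a read changed (s2 -6->1) — executes, giving 0 — identical to its old value.
  d3: a read changed (s2 -6->1) — executes, giving 1.
  d4: a read changed (d3 0->1) — executes, giving 0 — identical to its old value.
  d6: dirty, but its reads are unchanged (d4 unchanged, d1 unchanged); cached 0 stands.
  d7: dirty, but its reads are unchanged (d1 unchanged, d6 unchanged); cached 0 stands.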